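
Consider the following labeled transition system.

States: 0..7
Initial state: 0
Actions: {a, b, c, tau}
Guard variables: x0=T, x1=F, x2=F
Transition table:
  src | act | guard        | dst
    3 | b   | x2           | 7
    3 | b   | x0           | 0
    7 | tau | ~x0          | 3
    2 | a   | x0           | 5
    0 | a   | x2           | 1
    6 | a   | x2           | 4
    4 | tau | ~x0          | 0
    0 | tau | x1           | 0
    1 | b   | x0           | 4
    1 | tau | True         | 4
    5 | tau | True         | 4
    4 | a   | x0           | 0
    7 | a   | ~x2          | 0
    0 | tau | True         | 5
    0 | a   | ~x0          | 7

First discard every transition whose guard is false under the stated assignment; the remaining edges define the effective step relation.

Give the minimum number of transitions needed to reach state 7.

BFS to 7:
  depth 0: {0}
  depth 1: {5}
  depth 2: {4}
7 never appears.

Answer: UNREACHABLE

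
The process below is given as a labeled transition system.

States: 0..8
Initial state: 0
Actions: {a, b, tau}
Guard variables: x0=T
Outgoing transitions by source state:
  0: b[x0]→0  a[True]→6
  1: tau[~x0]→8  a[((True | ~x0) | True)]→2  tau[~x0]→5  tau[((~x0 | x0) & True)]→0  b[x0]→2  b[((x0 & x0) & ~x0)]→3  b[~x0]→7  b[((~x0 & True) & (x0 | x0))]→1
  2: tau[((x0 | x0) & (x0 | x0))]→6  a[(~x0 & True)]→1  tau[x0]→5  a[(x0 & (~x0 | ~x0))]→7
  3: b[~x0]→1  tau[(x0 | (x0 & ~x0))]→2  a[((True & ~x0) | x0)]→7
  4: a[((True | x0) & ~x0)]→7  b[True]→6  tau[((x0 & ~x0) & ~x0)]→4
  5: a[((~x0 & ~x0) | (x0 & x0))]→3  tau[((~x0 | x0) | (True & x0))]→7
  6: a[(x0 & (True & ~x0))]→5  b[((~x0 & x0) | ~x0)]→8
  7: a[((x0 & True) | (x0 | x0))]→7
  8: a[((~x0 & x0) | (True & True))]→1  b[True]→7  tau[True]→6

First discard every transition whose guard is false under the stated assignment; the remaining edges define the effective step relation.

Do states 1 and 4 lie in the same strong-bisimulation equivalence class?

Answer: NOT BISIMILAR

Trace:
Refine partition for ~:
  P[0] = {{0,1,2,3,4,5,6,7,8}}
  P[1] = {{0},{1,8},{2},{3,5},{4},{6},{7}}
  P[2] = {{0},{1},{2},{3},{4},{5},{6},{7},{8}}
Fixed point at round 3; 9 class(es).
1∈{1}, 4∈{4}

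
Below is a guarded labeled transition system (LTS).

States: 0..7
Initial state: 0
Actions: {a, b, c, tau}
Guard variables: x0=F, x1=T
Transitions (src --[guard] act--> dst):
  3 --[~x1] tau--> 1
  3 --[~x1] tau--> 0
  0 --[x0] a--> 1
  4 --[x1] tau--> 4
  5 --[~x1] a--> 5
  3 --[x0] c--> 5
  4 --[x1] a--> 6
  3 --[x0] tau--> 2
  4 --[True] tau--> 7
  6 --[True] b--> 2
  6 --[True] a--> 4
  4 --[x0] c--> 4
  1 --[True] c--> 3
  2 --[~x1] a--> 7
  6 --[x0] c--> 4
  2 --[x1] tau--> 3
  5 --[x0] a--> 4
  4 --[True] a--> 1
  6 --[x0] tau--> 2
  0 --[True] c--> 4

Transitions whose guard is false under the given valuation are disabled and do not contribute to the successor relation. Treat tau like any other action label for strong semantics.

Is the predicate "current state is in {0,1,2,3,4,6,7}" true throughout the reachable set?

Answer: INVARIANT HOLDS

Analysis:
Inv-set: {0,1,2,3,4,6,7}
Reachable = {0,1,2,3,4,6,7}
  0: ✓
  1: ✓
  2: ✓
  3: ✓
  4: ✓
  6: ✓
  7: ✓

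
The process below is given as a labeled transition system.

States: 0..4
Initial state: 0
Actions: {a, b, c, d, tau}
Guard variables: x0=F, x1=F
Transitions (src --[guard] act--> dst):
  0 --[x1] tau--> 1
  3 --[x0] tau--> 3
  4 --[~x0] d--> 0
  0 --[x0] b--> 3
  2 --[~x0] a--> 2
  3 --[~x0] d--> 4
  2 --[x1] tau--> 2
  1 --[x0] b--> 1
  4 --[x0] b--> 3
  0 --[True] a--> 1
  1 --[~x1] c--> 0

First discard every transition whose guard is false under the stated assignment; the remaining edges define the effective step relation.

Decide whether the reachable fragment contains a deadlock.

Reachable = {0,1}
  0: a→1  [1 out]
  1: c→0  [1 out]

Answer: DEADLOCK-FREE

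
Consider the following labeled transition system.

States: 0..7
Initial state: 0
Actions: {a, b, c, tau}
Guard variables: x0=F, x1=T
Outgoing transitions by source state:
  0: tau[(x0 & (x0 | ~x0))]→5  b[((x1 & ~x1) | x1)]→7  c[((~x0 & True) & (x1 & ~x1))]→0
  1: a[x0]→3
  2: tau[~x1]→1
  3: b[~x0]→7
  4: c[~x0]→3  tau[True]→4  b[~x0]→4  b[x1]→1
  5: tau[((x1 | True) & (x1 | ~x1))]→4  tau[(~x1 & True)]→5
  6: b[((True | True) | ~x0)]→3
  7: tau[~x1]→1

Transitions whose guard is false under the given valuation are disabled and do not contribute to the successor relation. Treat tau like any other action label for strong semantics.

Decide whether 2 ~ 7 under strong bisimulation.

Bisimulation quotient by refinement:
  π0 = {{0,1,2,3,4,5,6,7}}
  π1 = {{0,3,6},{1,2,7},{4},{5}}
  π2 = {{0,3},{1,2,7},{4},{5},{6}}
Fixed point at round 3; 5 class(es).
2∈{1,2,7}, 7∈{1,2,7}

Answer: BISIMILAR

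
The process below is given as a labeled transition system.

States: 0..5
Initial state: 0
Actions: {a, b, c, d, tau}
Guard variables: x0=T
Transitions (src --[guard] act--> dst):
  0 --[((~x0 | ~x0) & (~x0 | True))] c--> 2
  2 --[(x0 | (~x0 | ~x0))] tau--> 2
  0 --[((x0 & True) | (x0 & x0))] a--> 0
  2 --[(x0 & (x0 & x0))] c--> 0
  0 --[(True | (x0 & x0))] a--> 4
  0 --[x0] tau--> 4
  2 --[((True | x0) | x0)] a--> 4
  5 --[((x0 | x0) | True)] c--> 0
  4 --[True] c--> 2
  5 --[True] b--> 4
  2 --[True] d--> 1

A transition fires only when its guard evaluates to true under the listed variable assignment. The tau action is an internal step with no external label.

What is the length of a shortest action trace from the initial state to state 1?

BFS to 1:
  depth 0: {0}
  depth 1: {4}
  depth 2: {2}
  depth 3: {1}
depth(1)=3, e.g. a·c·d

Answer: 3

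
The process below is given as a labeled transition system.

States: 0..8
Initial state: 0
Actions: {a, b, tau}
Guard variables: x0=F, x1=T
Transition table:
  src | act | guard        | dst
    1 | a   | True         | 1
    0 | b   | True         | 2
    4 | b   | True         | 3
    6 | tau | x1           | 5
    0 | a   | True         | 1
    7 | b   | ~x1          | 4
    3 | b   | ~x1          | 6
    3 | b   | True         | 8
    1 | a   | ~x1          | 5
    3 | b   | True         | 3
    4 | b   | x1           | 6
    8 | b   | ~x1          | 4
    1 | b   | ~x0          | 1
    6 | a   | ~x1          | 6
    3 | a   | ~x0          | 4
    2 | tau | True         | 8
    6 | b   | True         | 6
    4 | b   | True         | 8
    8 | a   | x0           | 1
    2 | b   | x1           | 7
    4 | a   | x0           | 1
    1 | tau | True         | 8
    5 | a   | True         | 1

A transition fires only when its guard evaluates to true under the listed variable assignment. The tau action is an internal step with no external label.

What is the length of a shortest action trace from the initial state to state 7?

Answer: 2

Working:
Breadth-first toward 7:
  Layer 0: {0}
  Layer 1: {1,2}
  Layer 2: {7,8}
depth(7)=2, e.g. b·b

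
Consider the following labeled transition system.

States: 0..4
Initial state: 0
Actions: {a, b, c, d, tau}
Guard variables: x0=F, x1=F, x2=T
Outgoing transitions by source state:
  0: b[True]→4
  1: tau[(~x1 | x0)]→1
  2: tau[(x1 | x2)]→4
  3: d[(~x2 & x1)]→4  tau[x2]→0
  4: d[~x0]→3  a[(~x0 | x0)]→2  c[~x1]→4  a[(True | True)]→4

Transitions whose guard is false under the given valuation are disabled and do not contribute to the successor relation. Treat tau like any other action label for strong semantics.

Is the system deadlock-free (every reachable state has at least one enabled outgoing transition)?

Answer: DEADLOCK-FREE

Trace:
Reach set: {0,2,3,4}
  0: b→4  [1 exit(s)]
  2: tau→4  [1 exit(s)]
  3: tau→0  [1 exit(s)]
  4: a→2  a→4  c→4  d→3  [4 exit(s)]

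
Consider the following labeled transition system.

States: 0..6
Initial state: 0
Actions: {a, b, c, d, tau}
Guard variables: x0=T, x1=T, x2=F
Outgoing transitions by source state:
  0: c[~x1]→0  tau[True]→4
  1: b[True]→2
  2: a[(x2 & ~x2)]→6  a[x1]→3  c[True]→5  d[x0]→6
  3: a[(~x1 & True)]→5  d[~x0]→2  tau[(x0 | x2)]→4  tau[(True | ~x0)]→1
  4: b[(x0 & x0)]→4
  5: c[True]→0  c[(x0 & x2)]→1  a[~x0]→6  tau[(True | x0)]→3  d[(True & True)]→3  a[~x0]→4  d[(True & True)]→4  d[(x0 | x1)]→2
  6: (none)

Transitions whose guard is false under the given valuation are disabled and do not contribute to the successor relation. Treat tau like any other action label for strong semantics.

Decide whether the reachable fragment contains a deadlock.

R = {0,4}
  0: tau→4  [1 exit(s)]
  4: b→4  [1 exit(s)]

Answer: DEADLOCK-FREE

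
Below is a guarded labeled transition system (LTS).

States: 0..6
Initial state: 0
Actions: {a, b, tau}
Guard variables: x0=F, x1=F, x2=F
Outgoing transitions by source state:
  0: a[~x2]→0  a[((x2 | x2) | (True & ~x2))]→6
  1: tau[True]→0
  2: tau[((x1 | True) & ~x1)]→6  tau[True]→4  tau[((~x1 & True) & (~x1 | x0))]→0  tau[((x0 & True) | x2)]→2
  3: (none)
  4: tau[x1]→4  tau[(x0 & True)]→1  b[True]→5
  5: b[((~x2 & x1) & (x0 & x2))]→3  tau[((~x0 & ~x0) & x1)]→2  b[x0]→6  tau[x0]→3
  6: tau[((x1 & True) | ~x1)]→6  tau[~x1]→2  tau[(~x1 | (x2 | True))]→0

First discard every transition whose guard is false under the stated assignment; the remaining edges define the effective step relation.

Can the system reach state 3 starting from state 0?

After dropping false guards: 10 live edges.
Layer 0: {0}
Layer 1: {6}  total {0,6}
Layer 2: {2}  total {0,2,6}
Layer 3: {4}  total {0,2,4,6}
Layer 4: {5}  total {0,2,4,5,6}
Reach set: {0,2,4,5,6}

Answer: UNREACHABLE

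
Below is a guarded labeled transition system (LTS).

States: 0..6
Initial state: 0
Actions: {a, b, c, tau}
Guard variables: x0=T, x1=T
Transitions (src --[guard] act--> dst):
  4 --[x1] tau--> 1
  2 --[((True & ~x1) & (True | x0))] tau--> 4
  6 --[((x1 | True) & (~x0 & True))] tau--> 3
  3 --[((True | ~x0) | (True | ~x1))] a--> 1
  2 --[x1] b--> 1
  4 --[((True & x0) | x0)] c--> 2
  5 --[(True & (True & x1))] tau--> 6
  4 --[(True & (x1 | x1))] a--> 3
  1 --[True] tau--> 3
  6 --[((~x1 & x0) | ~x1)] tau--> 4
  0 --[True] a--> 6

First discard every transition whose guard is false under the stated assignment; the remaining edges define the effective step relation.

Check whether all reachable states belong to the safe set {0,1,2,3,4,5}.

Allowed set {0,1,2,3,4,5}
R = {0,6}
  0: ✓
  6: ✗ unsafe
counterexample path to 6: a

Answer: INVARIANT VIOLATED at state 6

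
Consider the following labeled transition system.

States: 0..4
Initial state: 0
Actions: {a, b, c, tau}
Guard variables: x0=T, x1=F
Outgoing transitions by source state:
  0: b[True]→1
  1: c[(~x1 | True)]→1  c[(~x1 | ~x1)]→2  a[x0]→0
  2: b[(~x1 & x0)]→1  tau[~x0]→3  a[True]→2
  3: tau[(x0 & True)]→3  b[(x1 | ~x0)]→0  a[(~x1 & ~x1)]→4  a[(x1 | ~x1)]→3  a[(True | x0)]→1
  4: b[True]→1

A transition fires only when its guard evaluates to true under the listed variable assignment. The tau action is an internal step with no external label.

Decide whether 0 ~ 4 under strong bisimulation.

Compute ~ classes (split until stable):
  π0 = {{0,1,2,3,4}}
  π1 = {{0,4},{1},{2},{3}}
4 equivalence class(es) (converged in 2)
[0]={0,4}  [4]={0,4}

Answer: BISIMILAR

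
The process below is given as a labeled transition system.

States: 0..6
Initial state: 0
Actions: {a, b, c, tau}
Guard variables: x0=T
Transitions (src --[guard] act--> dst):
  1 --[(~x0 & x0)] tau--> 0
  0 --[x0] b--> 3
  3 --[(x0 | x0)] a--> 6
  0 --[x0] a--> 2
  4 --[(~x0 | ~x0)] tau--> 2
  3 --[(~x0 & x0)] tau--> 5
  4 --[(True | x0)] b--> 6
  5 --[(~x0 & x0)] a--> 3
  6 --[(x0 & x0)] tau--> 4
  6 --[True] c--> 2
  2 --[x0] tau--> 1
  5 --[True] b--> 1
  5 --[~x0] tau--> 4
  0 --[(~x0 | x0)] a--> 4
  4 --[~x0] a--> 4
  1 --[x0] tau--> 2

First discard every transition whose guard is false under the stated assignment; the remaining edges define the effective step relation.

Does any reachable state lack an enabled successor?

Answer: DEADLOCK-FREE

Analysis:
R = {0,1,2,3,4,6}
  0: a→2  a→4  b→3  [3 out]
  1: tau→2  [1 out]
  2: tau→1  [1 out]
  3: a→6  [1 out]
  4: b→6  [1 out]
  6: c→2  tau→4  [2 out]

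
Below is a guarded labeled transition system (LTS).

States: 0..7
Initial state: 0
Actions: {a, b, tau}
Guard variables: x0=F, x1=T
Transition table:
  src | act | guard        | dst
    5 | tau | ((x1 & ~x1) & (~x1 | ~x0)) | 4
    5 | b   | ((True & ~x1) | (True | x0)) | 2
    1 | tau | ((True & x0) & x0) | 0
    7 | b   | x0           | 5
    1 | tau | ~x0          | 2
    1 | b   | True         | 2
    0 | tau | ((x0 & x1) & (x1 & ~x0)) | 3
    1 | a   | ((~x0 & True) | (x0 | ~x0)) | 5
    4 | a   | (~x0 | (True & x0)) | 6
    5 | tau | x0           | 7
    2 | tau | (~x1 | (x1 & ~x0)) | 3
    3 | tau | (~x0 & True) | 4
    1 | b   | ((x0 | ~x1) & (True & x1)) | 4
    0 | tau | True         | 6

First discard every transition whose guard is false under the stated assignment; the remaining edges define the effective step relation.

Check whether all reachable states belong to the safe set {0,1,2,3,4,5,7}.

Inv-set: {0,1,2,3,4,5,7}
R = {0,6}
  0: safe
  6: VIOLATES
counterexample path to 6: tau

Answer: INVARIANT VIOLATED at state 6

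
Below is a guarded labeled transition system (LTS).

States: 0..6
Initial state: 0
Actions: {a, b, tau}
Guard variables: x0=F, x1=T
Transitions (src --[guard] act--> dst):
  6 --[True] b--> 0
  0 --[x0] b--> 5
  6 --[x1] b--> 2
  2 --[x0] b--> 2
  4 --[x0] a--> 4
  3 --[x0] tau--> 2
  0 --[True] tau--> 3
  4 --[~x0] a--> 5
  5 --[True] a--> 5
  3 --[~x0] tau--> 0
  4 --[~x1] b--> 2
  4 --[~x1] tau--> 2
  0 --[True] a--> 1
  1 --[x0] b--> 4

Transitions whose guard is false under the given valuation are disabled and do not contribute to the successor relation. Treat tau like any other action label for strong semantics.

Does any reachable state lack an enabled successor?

Reachable = {0,1,3}
  0: a→1  tau→3  [deg 2]
  1: ∅  [deadlock]
  3: tau→0  [deg 1]
Path to 1: a

Answer: DEADLOCK at state 1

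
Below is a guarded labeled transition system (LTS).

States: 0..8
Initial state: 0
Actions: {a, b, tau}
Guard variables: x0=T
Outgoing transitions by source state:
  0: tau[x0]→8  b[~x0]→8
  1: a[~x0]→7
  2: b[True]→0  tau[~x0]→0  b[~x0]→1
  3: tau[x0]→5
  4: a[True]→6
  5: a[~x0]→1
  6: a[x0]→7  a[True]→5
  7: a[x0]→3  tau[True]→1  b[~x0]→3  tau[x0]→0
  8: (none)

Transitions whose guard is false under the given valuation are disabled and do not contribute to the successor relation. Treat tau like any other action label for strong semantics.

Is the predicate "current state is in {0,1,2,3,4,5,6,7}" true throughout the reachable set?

Safe = {0,1,2,3,4,5,6,7}
Reach set: {0,8}
  0: ok
  8: VIOLATES
counterexample path to 8: tau

Answer: INVARIANT VIOLATED at state 8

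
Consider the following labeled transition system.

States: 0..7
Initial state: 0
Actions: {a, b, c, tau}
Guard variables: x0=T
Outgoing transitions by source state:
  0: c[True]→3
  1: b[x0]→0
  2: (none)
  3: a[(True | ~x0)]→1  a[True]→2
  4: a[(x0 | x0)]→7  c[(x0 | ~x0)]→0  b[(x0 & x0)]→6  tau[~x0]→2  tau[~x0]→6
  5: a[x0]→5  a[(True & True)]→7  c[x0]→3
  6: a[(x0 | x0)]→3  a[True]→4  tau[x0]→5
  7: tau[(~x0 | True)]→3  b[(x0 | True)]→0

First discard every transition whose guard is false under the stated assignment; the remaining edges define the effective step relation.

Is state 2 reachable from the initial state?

After dropping false guards: 15 live edges.
Layer 0: {0}
Layer 1: {3}  total {0,3}
Layer 2: {1,2}  total {0,1,2,3}
Reach set: {0,1,2,3}
trace reaching 2: c·a

Answer: REACHABLE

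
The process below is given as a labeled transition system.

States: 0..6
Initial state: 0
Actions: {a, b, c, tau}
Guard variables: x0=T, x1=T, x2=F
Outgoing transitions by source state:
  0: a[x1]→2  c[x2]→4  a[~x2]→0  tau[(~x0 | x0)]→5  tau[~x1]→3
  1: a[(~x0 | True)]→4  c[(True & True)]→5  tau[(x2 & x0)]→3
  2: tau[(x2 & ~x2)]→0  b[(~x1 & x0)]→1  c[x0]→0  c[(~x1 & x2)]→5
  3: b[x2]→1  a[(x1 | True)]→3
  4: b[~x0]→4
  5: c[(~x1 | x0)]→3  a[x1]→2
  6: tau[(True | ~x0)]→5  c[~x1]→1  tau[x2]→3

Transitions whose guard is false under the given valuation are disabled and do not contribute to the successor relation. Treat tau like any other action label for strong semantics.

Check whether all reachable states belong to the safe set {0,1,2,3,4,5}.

Safe = {0,1,2,3,4,5}
R = {0,2,3,5}
  0: ✓
  2: ✓
  3: ✓
  5: ✓

Answer: INVARIANT HOLDS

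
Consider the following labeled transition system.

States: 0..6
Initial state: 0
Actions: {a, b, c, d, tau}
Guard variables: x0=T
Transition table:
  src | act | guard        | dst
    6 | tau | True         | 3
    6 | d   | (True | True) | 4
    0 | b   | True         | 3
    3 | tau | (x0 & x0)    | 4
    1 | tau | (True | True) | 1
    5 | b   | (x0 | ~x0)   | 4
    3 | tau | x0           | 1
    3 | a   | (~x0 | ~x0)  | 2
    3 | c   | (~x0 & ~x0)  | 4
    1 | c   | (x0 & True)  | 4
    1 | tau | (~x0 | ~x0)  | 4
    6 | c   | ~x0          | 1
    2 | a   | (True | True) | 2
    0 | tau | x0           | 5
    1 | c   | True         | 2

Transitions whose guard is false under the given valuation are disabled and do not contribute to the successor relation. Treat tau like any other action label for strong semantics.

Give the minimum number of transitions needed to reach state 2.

Breadth-first toward 2:
  depth 0: {0}
  depth 1: {3,5}
  depth 2: {1,4}
  depth 3: {2}
depth(2)=3, e.g. b·tau·c

Answer: 3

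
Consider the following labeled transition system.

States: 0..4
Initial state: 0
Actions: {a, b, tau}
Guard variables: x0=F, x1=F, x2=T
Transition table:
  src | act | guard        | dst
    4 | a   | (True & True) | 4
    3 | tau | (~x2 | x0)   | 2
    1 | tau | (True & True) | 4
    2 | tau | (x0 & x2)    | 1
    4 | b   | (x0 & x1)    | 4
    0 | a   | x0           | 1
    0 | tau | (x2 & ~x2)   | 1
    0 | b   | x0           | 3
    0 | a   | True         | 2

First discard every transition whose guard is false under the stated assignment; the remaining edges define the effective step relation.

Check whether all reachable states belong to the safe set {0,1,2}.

Answer: INVARIANT HOLDS

Analysis:
Allowed set {0,1,2}
R = {0,2}
  0: ok
  2: ok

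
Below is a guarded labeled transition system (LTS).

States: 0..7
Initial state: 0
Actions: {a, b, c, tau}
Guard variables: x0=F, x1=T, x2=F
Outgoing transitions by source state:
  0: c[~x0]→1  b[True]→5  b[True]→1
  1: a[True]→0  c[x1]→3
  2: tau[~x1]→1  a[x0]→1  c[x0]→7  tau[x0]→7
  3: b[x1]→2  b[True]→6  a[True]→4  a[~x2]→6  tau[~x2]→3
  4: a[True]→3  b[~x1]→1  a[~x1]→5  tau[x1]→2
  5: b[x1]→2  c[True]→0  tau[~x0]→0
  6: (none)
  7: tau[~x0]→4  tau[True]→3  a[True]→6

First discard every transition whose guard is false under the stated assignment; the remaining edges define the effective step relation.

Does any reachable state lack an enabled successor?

Answer: DEADLOCK at state 2

Trace:
R = {0,1,2,3,4,5,6}
  0: b→1  b→5  c→1  [3 out]
  1: a→0  c→3  [2 out]
  2: ∅  [deadlock]
  3: a→4  a→6  b→2  b→6  tau→3  [5 out]
  4: a→3  tau→2  [2 out]
  5: b→2  c→0  tau→0  [3 out]
  6: ∅  [deadlock]
Path to 2: b·b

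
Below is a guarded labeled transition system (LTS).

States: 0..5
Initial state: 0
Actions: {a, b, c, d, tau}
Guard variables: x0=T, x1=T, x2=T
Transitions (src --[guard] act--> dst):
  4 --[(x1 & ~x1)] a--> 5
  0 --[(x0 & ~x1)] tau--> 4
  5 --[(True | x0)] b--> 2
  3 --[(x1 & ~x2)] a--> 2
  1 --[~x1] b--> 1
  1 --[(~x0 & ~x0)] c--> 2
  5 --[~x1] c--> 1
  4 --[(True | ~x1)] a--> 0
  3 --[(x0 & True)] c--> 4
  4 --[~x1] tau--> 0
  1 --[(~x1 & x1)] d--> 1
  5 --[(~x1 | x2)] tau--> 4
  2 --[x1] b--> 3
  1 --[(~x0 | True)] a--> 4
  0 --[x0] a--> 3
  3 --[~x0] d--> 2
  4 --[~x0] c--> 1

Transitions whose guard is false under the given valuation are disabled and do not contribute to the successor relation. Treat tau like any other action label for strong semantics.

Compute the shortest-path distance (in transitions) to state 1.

Breadth-first toward 1:
  L0 = {0}
  L1 = {3}
  L2 = {4}
1 never appears.

Answer: UNREACHABLE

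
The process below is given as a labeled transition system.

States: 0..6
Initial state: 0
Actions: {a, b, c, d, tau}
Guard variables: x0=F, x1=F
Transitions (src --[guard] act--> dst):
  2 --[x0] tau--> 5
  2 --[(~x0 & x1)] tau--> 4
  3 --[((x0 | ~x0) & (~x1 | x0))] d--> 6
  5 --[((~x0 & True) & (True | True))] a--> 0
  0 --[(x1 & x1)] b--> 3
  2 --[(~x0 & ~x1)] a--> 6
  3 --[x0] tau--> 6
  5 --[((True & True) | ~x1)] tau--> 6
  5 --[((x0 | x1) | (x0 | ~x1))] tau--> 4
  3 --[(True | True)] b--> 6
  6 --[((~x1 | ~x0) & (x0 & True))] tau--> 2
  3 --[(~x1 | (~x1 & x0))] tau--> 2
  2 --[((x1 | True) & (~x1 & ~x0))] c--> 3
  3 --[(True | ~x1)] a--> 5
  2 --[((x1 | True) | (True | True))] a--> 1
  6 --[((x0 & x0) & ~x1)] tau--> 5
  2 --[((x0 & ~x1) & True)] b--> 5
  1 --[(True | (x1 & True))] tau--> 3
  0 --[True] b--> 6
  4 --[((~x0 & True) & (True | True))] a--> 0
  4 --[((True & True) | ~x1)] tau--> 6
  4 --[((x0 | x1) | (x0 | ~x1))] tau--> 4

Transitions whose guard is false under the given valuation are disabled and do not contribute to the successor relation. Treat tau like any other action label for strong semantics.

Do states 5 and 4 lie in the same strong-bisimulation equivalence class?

Compute ~ classes (split until stable):
  round 0: {{0,1,2,3,4,5,6}}
  round 1: {{0},{1},{2},{3},{4,5},{6}}
6 equivalence class(es) (converged in 2)
class of 5: {4,5}; class of 4: {4,5}

Answer: BISIMILAR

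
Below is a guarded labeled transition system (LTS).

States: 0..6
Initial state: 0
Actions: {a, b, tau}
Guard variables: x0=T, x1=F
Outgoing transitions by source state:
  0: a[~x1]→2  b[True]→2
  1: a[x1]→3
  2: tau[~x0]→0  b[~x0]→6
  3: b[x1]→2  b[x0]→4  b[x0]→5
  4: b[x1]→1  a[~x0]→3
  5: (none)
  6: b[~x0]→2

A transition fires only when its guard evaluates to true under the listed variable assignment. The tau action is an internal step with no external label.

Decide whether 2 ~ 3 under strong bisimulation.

Refine partition for ~:
  π0 = {{0,1,2,3,4,5,6}}
  π1 = {{0},{1,2,4,5,6},{3}}
3 equivalence class(es) (converged in 2)
2∈{1,2,4,5,6}, 3∈{3}

Answer: NOT BISIMILAR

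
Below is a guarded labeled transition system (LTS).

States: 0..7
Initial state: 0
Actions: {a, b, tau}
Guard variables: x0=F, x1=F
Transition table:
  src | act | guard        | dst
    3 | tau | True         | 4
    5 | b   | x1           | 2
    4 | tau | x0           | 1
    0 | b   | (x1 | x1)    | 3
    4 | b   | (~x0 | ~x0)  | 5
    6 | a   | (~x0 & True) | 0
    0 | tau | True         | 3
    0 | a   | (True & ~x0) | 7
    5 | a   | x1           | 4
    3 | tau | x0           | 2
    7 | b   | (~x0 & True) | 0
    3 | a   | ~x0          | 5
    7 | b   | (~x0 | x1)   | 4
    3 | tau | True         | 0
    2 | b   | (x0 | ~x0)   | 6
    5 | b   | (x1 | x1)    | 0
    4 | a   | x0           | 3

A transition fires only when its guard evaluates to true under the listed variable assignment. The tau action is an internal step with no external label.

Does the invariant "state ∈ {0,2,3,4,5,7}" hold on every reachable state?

Inv-set: {0,2,3,4,5,7}
R = {0,3,4,5,7}
  0: safe
  3: safe
  4: safe
  5: safe
  7: safe

Answer: INVARIANT HOLDS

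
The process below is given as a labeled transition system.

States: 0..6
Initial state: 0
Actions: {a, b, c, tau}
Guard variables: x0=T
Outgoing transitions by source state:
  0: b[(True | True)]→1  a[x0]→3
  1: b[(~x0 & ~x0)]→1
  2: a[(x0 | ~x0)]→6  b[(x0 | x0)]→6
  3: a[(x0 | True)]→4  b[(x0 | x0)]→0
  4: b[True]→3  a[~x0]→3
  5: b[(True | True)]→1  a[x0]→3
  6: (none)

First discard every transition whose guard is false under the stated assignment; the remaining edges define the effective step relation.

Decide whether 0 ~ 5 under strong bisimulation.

Compute ~ classes (split until stable):
  round 0: {{0,1,2,3,4,5,6}}
  round 1: {{0,2,3,5},{1,6},{4}}
  round 2: {{0,5},{1,6},{2},{3},{4}}
stable after 3 split(s): 5 block(s)
0∈{0,5}, 5∈{0,5}

Answer: BISIMILAR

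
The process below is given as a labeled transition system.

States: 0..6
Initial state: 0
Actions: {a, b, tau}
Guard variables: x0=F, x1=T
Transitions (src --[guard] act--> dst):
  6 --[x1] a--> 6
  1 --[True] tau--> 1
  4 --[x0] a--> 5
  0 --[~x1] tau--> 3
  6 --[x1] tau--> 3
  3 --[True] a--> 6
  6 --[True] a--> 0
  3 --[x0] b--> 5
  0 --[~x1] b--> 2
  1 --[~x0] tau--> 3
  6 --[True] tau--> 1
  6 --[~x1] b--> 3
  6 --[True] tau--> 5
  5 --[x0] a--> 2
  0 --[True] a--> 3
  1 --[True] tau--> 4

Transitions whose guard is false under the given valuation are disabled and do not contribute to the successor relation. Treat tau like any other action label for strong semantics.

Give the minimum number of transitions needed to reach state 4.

BFS to 4:
  L0 = {0}
  L1 = {3}
  L2 = {6}
  L3 = {1,5}
  L4 = {4}
first hit 4 at d=4 via a·a·tau·tau

Answer: 4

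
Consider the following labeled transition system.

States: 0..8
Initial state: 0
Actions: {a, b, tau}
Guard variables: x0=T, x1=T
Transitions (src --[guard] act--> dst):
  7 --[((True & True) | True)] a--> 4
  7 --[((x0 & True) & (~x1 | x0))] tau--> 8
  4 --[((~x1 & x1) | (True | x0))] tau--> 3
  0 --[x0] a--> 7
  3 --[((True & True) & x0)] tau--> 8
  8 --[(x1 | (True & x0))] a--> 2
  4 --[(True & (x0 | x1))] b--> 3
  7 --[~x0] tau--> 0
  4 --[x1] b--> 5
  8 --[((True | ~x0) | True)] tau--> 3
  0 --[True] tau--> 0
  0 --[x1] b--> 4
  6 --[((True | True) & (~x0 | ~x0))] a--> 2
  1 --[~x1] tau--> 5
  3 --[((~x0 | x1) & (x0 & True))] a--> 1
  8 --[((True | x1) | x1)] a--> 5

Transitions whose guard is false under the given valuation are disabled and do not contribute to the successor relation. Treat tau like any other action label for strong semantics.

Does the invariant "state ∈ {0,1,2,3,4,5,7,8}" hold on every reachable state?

Inv-set: {0,1,2,3,4,5,7,8}
Reach set: {0,1,2,3,4,5,7,8}
  0: safe
  1: safe
  2: safe
  3: safe
  4: safe
  5: safe
  7: safe
  8: safe

Answer: INVARIANT HOLDS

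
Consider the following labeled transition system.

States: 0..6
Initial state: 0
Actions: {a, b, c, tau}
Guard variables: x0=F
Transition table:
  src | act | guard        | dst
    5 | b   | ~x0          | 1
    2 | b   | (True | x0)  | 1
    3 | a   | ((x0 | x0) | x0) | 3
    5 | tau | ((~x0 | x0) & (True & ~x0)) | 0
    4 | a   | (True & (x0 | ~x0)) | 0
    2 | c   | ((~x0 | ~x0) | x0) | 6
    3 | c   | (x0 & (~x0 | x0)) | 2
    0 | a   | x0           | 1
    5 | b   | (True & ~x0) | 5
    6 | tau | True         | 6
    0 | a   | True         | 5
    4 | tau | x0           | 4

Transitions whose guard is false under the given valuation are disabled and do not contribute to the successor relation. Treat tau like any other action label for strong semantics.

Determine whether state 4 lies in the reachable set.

Answer: UNREACHABLE

Working:
Guard filter leaves 8 enabled edge(s).
Layer 0: {0}
Layer 1: {5}  cumulative {0,5}
Layer 2: {1}  cumulative {0,1,5}
R = {0,1,5}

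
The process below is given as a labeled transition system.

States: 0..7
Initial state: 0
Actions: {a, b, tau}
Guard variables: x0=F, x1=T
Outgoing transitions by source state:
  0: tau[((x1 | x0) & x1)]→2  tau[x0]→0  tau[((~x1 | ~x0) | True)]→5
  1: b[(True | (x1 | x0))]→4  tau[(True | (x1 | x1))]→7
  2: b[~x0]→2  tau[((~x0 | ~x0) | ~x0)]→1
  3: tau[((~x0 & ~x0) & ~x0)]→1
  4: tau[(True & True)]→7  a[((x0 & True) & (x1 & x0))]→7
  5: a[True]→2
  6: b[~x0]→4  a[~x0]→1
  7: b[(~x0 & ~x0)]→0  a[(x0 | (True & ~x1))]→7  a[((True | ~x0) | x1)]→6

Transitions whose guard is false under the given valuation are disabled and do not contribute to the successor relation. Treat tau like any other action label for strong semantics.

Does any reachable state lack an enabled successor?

Answer: DEADLOCK-FREE

Working:
R = {0,1,2,4,5,6,7}
  0: tau→2  tau→5  [2 exit(s)]
  1: b→4  tau→7  [2 exit(s)]
  2: b→2  tau→1  [2 exit(s)]
  4: tau→7  [1 exit(s)]
  5: a→2  [1 exit(s)]
  6: a→1  b→4  [2 exit(s)]
  7: a→6  b→0  [2 exit(s)]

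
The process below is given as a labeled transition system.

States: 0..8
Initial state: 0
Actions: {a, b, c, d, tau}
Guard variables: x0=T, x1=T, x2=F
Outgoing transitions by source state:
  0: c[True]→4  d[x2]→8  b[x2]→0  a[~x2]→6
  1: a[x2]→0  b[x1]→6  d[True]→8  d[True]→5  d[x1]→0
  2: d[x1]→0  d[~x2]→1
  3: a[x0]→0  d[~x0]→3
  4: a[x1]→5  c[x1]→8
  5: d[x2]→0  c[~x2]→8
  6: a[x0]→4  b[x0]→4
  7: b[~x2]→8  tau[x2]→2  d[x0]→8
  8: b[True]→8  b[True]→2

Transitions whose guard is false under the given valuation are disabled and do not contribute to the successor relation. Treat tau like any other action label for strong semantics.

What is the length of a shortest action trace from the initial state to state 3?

BFS to 3:
  L0 = {0}
  L1 = {4,6}
  L2 = {5,8}
  L3 = {2}
  L4 = {1}
3 never appears.

Answer: UNREACHABLE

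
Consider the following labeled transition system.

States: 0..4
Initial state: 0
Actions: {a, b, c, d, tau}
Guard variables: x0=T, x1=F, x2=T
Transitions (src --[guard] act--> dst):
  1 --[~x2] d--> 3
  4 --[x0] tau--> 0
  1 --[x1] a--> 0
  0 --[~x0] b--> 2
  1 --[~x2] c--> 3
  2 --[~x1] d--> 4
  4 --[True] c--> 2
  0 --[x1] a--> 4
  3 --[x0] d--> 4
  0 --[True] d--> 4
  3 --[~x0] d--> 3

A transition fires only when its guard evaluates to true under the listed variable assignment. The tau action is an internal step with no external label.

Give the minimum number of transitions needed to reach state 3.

Layered search for 3:
  depth 0: {0}
  depth 1: {4}
  depth 2: {2}
3 never appears.

Answer: UNREACHABLE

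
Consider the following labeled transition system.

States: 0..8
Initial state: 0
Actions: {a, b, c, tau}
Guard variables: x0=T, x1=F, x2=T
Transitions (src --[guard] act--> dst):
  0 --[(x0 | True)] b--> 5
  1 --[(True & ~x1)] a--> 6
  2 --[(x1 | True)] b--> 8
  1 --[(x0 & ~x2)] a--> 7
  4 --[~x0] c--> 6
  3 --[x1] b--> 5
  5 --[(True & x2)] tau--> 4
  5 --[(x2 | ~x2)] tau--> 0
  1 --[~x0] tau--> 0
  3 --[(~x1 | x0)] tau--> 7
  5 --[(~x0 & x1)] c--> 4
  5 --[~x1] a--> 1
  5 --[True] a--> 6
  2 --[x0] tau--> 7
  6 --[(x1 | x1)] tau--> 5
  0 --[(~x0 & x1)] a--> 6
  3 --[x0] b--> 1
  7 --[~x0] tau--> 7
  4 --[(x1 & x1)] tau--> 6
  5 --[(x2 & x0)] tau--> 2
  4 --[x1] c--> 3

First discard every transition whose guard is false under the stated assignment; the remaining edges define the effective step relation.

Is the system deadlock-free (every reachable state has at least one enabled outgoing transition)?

Reach set: {0,1,2,4,5,6,7,8}
  0: b→5  [1 out]
  1: a→6  [1 out]
  2: b→8  tau→7  [2 out]
  4: ∅  [deadlock]
  5: a→1  a→6  tau→0  tau→2  tau→4  [5 out]
  6: ∅  [deadlock]
  7: ∅  [deadlock]
  8: ∅  [deadlock]
Path to 4: b·tau

Answer: DEADLOCK at state 4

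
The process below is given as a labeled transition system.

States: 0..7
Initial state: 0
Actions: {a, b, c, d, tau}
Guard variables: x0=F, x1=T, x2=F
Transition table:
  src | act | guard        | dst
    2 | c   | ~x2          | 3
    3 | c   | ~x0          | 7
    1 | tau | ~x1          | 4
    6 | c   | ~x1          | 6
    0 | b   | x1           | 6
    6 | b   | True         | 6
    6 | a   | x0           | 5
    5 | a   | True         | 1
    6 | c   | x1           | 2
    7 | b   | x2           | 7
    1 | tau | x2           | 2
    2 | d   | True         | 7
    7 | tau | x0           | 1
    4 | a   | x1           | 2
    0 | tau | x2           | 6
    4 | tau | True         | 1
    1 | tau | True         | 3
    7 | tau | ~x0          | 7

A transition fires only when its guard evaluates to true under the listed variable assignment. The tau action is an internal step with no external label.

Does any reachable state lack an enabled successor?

Answer: DEADLOCK-FREE

Working:
Reachable = {0,2,3,6,7}
  0: b→6  [1 exit(s)]
  2: c→3  d→7  [2 exit(s)]
  3: c→7  [1 exit(s)]
  6: b→6  c→2  [2 exit(s)]
  7: tau→7  [1 exit(s)]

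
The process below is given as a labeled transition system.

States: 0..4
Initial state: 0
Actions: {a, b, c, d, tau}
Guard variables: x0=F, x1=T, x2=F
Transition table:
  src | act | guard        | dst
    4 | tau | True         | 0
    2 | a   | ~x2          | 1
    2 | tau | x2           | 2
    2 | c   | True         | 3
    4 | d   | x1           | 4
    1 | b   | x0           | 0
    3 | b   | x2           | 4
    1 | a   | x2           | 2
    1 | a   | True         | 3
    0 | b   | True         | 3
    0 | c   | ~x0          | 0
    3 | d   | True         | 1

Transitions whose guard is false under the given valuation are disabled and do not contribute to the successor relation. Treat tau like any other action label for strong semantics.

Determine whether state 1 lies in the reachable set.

Guard filter leaves 8 enabled edge(s).
L0 = {0}
L1 = {3}  total {0,3}
L2 = {1}  total {0,1,3}
R = {0,1,3}
witness 1: b·d

Answer: REACHABLE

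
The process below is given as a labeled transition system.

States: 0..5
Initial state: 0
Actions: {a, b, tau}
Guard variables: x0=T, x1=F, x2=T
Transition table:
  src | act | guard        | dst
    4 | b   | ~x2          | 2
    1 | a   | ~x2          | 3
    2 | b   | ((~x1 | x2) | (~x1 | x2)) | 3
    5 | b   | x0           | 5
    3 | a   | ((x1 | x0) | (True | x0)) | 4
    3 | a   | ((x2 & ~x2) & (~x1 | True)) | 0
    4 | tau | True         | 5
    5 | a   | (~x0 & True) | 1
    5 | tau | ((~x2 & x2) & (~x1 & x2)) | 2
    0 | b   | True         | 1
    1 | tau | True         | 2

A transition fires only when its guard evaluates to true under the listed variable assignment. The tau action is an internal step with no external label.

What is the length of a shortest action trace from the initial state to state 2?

Answer: 2

Analysis:
BFS to 2:
  depth 0: {0}
  depth 1: {1}
  depth 2: {2}
2 enters at depth 2; path b·tau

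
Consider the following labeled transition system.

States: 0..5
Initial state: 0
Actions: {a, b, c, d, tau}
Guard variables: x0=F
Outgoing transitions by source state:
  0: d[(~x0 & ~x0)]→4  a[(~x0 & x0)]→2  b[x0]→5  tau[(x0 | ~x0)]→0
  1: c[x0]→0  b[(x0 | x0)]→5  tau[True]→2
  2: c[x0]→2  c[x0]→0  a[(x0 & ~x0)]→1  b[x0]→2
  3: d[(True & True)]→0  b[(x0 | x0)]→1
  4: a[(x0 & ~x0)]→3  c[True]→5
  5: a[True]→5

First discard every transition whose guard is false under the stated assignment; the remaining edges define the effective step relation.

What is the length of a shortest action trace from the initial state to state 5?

Layered search for 5:
  L0 = {0}
  L1 = {4}
  L2 = {5}
first hit 5 at d=2 via d·c

Answer: 2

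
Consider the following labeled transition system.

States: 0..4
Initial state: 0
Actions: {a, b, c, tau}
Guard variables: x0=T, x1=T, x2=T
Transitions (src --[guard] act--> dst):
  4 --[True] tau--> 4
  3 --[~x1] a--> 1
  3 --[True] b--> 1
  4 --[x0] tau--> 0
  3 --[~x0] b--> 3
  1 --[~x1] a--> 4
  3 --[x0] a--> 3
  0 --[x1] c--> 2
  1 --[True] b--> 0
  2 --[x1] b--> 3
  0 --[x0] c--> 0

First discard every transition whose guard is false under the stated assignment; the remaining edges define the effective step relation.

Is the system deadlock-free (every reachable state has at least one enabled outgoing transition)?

Answer: DEADLOCK-FREE

Analysis:
Reachable = {0,1,2,3}
  0: c→0  c→2  [2 out]
  1: b→0  [1 out]
  2: b→3  [1 out]
  3: a→3  b→1  [2 out]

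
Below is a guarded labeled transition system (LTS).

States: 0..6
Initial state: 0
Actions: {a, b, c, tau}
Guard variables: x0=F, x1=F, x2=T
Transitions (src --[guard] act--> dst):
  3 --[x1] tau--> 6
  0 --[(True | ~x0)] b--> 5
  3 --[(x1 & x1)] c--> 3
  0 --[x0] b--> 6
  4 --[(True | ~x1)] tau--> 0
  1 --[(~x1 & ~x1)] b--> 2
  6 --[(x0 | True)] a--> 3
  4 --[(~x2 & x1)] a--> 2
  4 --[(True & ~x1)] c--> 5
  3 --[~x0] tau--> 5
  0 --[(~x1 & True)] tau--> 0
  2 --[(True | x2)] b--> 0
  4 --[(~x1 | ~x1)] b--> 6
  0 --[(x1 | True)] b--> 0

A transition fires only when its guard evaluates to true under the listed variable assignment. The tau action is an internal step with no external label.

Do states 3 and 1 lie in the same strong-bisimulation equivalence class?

Answer: NOT BISIMILAR

Working:
Refine partition for ~:
  P[0] = {{0,1,2,3,4,5,6}}
  P[1] = {{0},{1,2},{3},{4},{5},{6}}
  P[2] = {{0},{1},{2},{3},{4},{5},{6}}
Fixed point at round 3; 7 class(es).
3∈{3}, 1∈{1}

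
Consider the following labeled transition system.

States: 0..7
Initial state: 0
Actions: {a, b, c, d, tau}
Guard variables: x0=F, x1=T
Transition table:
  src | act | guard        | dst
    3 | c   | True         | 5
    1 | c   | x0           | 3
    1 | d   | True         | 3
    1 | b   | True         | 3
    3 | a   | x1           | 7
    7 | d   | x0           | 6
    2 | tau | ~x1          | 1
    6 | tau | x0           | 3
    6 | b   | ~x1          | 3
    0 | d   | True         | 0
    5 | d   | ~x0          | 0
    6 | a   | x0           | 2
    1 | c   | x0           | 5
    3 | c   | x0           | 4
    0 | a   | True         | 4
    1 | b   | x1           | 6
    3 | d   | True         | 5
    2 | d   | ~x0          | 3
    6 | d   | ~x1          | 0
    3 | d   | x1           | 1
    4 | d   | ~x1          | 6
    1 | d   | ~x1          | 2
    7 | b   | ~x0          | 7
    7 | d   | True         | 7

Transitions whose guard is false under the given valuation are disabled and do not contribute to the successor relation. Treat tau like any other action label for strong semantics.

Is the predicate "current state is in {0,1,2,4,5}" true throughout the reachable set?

Answer: INVARIANT HOLDS

Working:
Safe = {0,1,2,4,5}
Reachable = {0,4}
  0: safe
  4: safe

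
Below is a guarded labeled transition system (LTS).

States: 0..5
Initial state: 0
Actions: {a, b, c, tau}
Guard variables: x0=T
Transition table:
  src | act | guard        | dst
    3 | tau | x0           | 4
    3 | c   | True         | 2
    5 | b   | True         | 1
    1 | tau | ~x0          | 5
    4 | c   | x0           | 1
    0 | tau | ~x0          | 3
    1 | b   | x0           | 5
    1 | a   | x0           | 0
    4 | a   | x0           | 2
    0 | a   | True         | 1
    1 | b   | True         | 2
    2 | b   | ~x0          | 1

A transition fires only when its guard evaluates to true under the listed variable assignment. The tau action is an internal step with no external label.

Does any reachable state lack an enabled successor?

Answer: DEADLOCK at state 2

Working:
Reach set: {0,1,2,5}
  0: a→1  [deg 1]
  1: a→0  b→2  b→5  [deg 3]
  2: ∅  [STUCK]
  5: b→1  [deg 1]
Path to 2: a·b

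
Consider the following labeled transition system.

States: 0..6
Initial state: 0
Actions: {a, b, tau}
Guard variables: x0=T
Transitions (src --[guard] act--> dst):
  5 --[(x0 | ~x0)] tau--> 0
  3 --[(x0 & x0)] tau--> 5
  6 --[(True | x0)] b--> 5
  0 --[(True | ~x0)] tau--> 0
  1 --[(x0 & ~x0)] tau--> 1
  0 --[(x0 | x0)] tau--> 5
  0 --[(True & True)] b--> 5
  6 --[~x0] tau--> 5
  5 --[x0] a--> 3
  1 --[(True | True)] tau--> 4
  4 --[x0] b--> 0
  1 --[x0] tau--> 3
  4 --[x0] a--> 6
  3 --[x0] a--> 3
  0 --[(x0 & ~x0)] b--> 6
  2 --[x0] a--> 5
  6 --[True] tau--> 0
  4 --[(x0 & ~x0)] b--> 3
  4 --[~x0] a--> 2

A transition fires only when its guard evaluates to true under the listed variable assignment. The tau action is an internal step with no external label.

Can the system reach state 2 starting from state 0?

Answer: UNREACHABLE

Working:
14 transition(s) survive guard evaluation.
Layer 0: {0}
Layer 1: {5}  now seen {0,5}
Layer 2: {3}  now seen {0,3,5}
Reachable = {0,3,5}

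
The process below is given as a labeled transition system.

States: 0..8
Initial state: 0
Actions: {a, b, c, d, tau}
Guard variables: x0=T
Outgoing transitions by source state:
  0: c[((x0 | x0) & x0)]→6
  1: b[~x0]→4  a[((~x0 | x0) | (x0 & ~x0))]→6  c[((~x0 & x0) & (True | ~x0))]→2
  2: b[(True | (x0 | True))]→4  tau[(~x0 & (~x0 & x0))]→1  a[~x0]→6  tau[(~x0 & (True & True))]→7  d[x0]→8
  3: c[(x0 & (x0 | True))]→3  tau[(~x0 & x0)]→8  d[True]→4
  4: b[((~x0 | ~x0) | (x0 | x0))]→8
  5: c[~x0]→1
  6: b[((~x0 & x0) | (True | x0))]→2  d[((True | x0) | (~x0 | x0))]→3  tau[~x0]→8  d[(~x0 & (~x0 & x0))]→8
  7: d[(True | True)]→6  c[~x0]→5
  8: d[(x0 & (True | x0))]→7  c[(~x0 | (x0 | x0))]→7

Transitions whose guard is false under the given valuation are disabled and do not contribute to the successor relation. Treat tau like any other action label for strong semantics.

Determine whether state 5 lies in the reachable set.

Guard filter leaves 12 enabled edge(s).
depth 0: {0}
depth 1: {6}  now seen {0,6}
depth 2: {2,3}  now seen {0,2,3,6}
depth 3: {4,8}  now seen {0,2,3,4,6,8}
depth 4: {7}  now seen {0,2,3,4,6,7,8}
Reach set: {0,2,3,4,6,7,8}

Answer: UNREACHABLE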